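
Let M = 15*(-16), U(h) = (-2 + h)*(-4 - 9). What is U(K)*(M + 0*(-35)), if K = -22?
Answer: -74880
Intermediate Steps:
U(h) = 26 - 13*h (U(h) = (-2 + h)*(-13) = 26 - 13*h)
M = -240
U(K)*(M + 0*(-35)) = (26 - 13*(-22))*(-240 + 0*(-35)) = (26 + 286)*(-240 + 0) = 312*(-240) = -74880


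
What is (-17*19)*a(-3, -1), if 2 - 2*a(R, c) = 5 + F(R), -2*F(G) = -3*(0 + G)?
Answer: -969/4 ≈ -242.25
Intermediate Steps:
F(G) = 3*G/2 (F(G) = -(-3)*(0 + G)/2 = -(-3)*G/2 = 3*G/2)
a(R, c) = -3/2 - 3*R/4 (a(R, c) = 1 - (5 + 3*R/2)/2 = 1 + (-5/2 - 3*R/4) = -3/2 - 3*R/4)
(-17*19)*a(-3, -1) = (-17*19)*(-3/2 - 3/4*(-3)) = -323*(-3/2 + 9/4) = -323*3/4 = -969/4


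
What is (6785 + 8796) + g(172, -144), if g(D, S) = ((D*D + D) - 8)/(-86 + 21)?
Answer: 983017/65 ≈ 15123.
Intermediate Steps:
g(D, S) = 8/65 - D/65 - D²/65 (g(D, S) = ((D² + D) - 8)/(-65) = ((D + D²) - 8)*(-1/65) = (-8 + D + D²)*(-1/65) = 8/65 - D/65 - D²/65)
(6785 + 8796) + g(172, -144) = (6785 + 8796) + (8/65 - 1/65*172 - 1/65*172²) = 15581 + (8/65 - 172/65 - 1/65*29584) = 15581 + (8/65 - 172/65 - 29584/65) = 15581 - 29748/65 = 983017/65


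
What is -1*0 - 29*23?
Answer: -667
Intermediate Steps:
-1*0 - 29*23 = 0 - 667 = -667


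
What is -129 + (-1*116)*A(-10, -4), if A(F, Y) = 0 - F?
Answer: -1289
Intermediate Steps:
A(F, Y) = -F
-129 + (-1*116)*A(-10, -4) = -129 + (-1*116)*(-1*(-10)) = -129 - 116*10 = -129 - 1160 = -1289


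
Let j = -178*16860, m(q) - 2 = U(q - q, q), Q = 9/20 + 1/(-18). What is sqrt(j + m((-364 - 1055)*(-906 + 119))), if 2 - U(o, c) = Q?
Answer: I*sqrt(2700968755)/30 ≈ 1732.4*I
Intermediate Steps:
Q = 71/180 (Q = 9*(1/20) + 1*(-1/18) = 9/20 - 1/18 = 71/180 ≈ 0.39444)
U(o, c) = 289/180 (U(o, c) = 2 - 1*71/180 = 2 - 71/180 = 289/180)
m(q) = 649/180 (m(q) = 2 + 289/180 = 649/180)
j = -3001080
sqrt(j + m((-364 - 1055)*(-906 + 119))) = sqrt(-3001080 + 649/180) = sqrt(-540193751/180) = I*sqrt(2700968755)/30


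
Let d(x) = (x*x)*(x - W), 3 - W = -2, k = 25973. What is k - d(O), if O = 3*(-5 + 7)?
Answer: 25937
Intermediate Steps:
W = 5 (W = 3 - 1*(-2) = 3 + 2 = 5)
O = 6 (O = 3*2 = 6)
d(x) = x²*(-5 + x) (d(x) = (x*x)*(x - 1*5) = x²*(x - 5) = x²*(-5 + x))
k - d(O) = 25973 - 6²*(-5 + 6) = 25973 - 36 = 25937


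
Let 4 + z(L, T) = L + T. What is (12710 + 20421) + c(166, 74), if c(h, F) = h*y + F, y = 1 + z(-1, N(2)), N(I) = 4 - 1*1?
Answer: 33039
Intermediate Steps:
N(I) = 3 (N(I) = 4 - 1 = 3)
z(L, T) = -4 + L + T (z(L, T) = -4 + (L + T) = -4 + L + T)
y = -1 (y = 1 + (-4 - 1 + 3) = 1 - 2 = -1)
c(h, F) = F - h (c(h, F) = h*(-1) + F = -h + F = F - h)
(12710 + 20421) + c(166, 74) = (12710 + 20421) + (74 - 1*166) = 33131 + (74 - 166) = 33131 - 92 = 33039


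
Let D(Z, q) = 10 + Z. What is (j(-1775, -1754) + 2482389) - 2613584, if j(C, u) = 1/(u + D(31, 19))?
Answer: -224737036/1713 ≈ -1.3120e+5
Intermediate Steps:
j(C, u) = 1/(41 + u) (j(C, u) = 1/(u + (10 + 31)) = 1/(u + 41) = 1/(41 + u))
(j(-1775, -1754) + 2482389) - 2613584 = (1/(41 - 1754) + 2482389) - 2613584 = (1/(-1713) + 2482389) - 2613584 = (-1/1713 + 2482389) - 2613584 = 4252332356/1713 - 2613584 = -224737036/1713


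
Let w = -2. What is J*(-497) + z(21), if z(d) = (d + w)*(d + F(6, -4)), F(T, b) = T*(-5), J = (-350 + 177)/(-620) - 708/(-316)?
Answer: -69708859/48980 ≈ -1423.2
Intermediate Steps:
J = 123407/48980 (J = -173*(-1/620) - 708*(-1/316) = 173/620 + 177/79 = 123407/48980 ≈ 2.5195)
F(T, b) = -5*T
z(d) = (-30 + d)*(-2 + d) (z(d) = (d - 2)*(d - 5*6) = (-2 + d)*(d - 30) = (-2 + d)*(-30 + d) = (-30 + d)*(-2 + d))
J*(-497) + z(21) = (123407/48980)*(-497) + (60 + 21**2 - 32*21) = -61333279/48980 + (60 + 441 - 672) = -61333279/48980 - 171 = -69708859/48980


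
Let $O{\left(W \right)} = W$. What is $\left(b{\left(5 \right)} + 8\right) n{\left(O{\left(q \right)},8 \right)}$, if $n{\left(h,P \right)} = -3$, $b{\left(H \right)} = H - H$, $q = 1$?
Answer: $-24$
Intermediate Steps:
$b{\left(H \right)} = 0$
$\left(b{\left(5 \right)} + 8\right) n{\left(O{\left(q \right)},8 \right)} = \left(0 + 8\right) \left(-3\right) = 8 \left(-3\right) = -24$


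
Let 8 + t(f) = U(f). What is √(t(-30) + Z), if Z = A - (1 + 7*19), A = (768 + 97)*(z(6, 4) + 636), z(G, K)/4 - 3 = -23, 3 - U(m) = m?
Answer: √480831 ≈ 693.42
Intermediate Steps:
U(m) = 3 - m
z(G, K) = -80 (z(G, K) = 12 + 4*(-23) = 12 - 92 = -80)
t(f) = -5 - f (t(f) = -8 + (3 - f) = -5 - f)
A = 480940 (A = (768 + 97)*(-80 + 636) = 865*556 = 480940)
Z = 480806 (Z = 480940 - (1 + 7*19) = 480940 - (1 + 133) = 480940 - 1*134 = 480940 - 134 = 480806)
√(t(-30) + Z) = √((-5 - 1*(-30)) + 480806) = √((-5 + 30) + 480806) = √(25 + 480806) = √480831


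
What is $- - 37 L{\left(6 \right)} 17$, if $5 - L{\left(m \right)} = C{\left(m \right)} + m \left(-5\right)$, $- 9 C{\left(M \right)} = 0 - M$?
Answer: $\frac{64787}{3} \approx 21596.0$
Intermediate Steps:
$C{\left(M \right)} = \frac{M}{9}$ ($C{\left(M \right)} = - \frac{0 - M}{9} = - \frac{\left(-1\right) M}{9} = \frac{M}{9}$)
$L{\left(m \right)} = 5 + \frac{44 m}{9}$ ($L{\left(m \right)} = 5 - \left(\frac{m}{9} + m \left(-5\right)\right) = 5 - \left(\frac{m}{9} - 5 m\right) = 5 - - \frac{44 m}{9} = 5 + \frac{44 m}{9}$)
$- - 37 L{\left(6 \right)} 17 = - - 37 \left(5 + \frac{44}{9} \cdot 6\right) 17 = - - 37 \left(5 + \frac{88}{3}\right) 17 = - \left(-37\right) \frac{103}{3} \cdot 17 = - \frac{\left(-3811\right) 17}{3} = \left(-1\right) \left(- \frac{64787}{3}\right) = \frac{64787}{3}$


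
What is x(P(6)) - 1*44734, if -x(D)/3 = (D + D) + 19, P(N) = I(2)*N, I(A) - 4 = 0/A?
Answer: -44935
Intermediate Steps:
I(A) = 4 (I(A) = 4 + 0/A = 4 + 0 = 4)
P(N) = 4*N
x(D) = -57 - 6*D (x(D) = -3*((D + D) + 19) = -3*(2*D + 19) = -3*(19 + 2*D) = -57 - 6*D)
x(P(6)) - 1*44734 = (-57 - 24*6) - 1*44734 = (-57 - 6*24) - 44734 = (-57 - 144) - 44734 = -201 - 44734 = -44935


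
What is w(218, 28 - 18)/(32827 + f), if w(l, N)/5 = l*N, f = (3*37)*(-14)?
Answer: 10900/31273 ≈ 0.34854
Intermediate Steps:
f = -1554 (f = 111*(-14) = -1554)
w(l, N) = 5*N*l (w(l, N) = 5*(l*N) = 5*(N*l) = 5*N*l)
w(218, 28 - 18)/(32827 + f) = (5*(28 - 18)*218)/(32827 - 1554) = (5*10*218)/31273 = 10900*(1/31273) = 10900/31273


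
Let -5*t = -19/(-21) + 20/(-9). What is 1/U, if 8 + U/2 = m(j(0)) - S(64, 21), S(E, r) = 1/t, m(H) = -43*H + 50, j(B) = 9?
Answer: -83/57900 ≈ -0.0014335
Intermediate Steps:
t = 83/315 (t = -(-19/(-21) + 20/(-9))/5 = -(-19*(-1/21) + 20*(-⅑))/5 = -(19/21 - 20/9)/5 = -⅕*(-83/63) = 83/315 ≈ 0.26349)
m(H) = 50 - 43*H
S(E, r) = 315/83 (S(E, r) = 1/(83/315) = 315/83)
U = -57900/83 (U = -16 + 2*((50 - 43*9) - 1*315/83) = -16 + 2*((50 - 387) - 315/83) = -16 + 2*(-337 - 315/83) = -16 + 2*(-28286/83) = -16 - 56572/83 = -57900/83 ≈ -697.59)
1/U = 1/(-57900/83) = -83/57900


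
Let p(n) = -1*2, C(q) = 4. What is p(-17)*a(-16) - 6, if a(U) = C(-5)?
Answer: -14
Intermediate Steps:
p(n) = -2
a(U) = 4
p(-17)*a(-16) - 6 = -2*4 - 6 = -8 - 6 = -14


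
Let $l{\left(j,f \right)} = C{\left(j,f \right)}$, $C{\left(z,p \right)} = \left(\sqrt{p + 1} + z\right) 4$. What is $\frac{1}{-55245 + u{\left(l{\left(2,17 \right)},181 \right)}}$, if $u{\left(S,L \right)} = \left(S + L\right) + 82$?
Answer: $- \frac{27487}{1511070194} - \frac{3 \sqrt{2}}{755535097} \approx -1.8196 \cdot 10^{-5}$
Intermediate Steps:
$C{\left(z,p \right)} = 4 z + 4 \sqrt{1 + p}$ ($C{\left(z,p \right)} = \left(\sqrt{1 + p} + z\right) 4 = \left(z + \sqrt{1 + p}\right) 4 = 4 z + 4 \sqrt{1 + p}$)
$l{\left(j,f \right)} = 4 j + 4 \sqrt{1 + f}$
$u{\left(S,L \right)} = 82 + L + S$ ($u{\left(S,L \right)} = \left(L + S\right) + 82 = 82 + L + S$)
$\frac{1}{-55245 + u{\left(l{\left(2,17 \right)},181 \right)}} = \frac{1}{-55245 + \left(82 + 181 + \left(4 \cdot 2 + 4 \sqrt{1 + 17}\right)\right)} = \frac{1}{-55245 + \left(82 + 181 + \left(8 + 4 \sqrt{18}\right)\right)} = \frac{1}{-55245 + \left(82 + 181 + \left(8 + 4 \cdot 3 \sqrt{2}\right)\right)} = \frac{1}{-55245 + \left(82 + 181 + \left(8 + 12 \sqrt{2}\right)\right)} = \frac{1}{-55245 + \left(271 + 12 \sqrt{2}\right)} = \frac{1}{-54974 + 12 \sqrt{2}}$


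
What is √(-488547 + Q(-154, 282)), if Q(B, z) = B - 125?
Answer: 3*I*√54314 ≈ 699.16*I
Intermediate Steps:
Q(B, z) = -125 + B
√(-488547 + Q(-154, 282)) = √(-488547 + (-125 - 154)) = √(-488547 - 279) = √(-488826) = 3*I*√54314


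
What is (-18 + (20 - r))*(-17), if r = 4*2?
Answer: 102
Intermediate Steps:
r = 8
(-18 + (20 - r))*(-17) = (-18 + (20 - 1*8))*(-17) = (-18 + (20 - 8))*(-17) = (-18 + 12)*(-17) = -6*(-17) = 102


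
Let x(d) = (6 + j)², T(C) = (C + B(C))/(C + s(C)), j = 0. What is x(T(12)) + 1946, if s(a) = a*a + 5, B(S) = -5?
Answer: 1982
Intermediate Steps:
s(a) = 5 + a² (s(a) = a² + 5 = 5 + a²)
T(C) = (-5 + C)/(5 + C + C²) (T(C) = (C - 5)/(C + (5 + C²)) = (-5 + C)/(5 + C + C²))
x(d) = 36 (x(d) = (6 + 0)² = 6² = 36)
x(T(12)) + 1946 = 36 + 1946 = 1982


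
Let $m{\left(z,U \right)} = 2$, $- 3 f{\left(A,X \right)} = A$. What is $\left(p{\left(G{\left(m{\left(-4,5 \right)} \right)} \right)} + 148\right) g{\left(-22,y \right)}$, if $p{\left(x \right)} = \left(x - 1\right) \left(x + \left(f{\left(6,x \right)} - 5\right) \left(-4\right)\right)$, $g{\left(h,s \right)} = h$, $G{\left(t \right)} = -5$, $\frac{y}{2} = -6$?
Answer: $-220$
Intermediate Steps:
$y = -12$ ($y = 2 \left(-6\right) = -12$)
$f{\left(A,X \right)} = - \frac{A}{3}$
$p{\left(x \right)} = \left(-1 + x\right) \left(28 + x\right)$ ($p{\left(x \right)} = \left(x - 1\right) \left(x + \left(\left(- \frac{1}{3}\right) 6 - 5\right) \left(-4\right)\right) = \left(-1 + x\right) \left(x + \left(-2 - 5\right) \left(-4\right)\right) = \left(-1 + x\right) \left(x - -28\right) = \left(-1 + x\right) \left(x + 28\right) = \left(-1 + x\right) \left(28 + x\right)$)
$\left(p{\left(G{\left(m{\left(-4,5 \right)} \right)} \right)} + 148\right) g{\left(-22,y \right)} = \left(\left(-28 + \left(-5\right)^{2} + 27 \left(-5\right)\right) + 148\right) \left(-22\right) = \left(\left(-28 + 25 - 135\right) + 148\right) \left(-22\right) = \left(-138 + 148\right) \left(-22\right) = 10 \left(-22\right) = -220$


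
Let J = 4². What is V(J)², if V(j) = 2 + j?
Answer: 324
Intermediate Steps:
J = 16
V(J)² = (2 + 16)² = 18² = 324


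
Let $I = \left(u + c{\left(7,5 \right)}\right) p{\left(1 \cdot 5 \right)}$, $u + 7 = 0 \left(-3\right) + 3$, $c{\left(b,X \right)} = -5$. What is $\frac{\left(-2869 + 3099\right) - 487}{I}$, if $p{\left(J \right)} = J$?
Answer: $\frac{257}{45} \approx 5.7111$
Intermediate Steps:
$u = -4$ ($u = -7 + \left(0 \left(-3\right) + 3\right) = -7 + \left(0 + 3\right) = -7 + 3 = -4$)
$I = -45$ ($I = \left(-4 - 5\right) 1 \cdot 5 = \left(-9\right) 5 = -45$)
$\frac{\left(-2869 + 3099\right) - 487}{I} = \frac{\left(-2869 + 3099\right) - 487}{-45} = \left(230 - 487\right) \left(- \frac{1}{45}\right) = \left(-257\right) \left(- \frac{1}{45}\right) = \frac{257}{45}$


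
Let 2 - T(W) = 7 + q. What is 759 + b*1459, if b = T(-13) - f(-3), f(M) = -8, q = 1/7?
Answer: 34493/7 ≈ 4927.6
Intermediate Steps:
q = ⅐ ≈ 0.14286
T(W) = -36/7 (T(W) = 2 - (7 + ⅐) = 2 - 1*50/7 = 2 - 50/7 = -36/7)
b = 20/7 (b = -36/7 - 1*(-8) = -36/7 + 8 = 20/7 ≈ 2.8571)
759 + b*1459 = 759 + (20/7)*1459 = 759 + 29180/7 = 34493/7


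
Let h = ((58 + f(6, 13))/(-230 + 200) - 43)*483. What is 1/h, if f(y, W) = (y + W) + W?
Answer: -1/22218 ≈ -4.5009e-5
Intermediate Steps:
f(y, W) = y + 2*W (f(y, W) = (W + y) + W = y + 2*W)
h = -22218 (h = ((58 + (6 + 2*13))/(-230 + 200) - 43)*483 = ((58 + (6 + 26))/(-30) - 43)*483 = ((58 + 32)*(-1/30) - 43)*483 = (90*(-1/30) - 43)*483 = (-3 - 43)*483 = -46*483 = -22218)
1/h = 1/(-22218) = -1/22218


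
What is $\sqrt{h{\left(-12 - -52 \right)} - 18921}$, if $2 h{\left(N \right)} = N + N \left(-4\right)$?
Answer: $3 i \sqrt{2109} \approx 137.77 i$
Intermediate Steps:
$h{\left(N \right)} = - \frac{3 N}{2}$ ($h{\left(N \right)} = \frac{N + N \left(-4\right)}{2} = \frac{N - 4 N}{2} = \frac{\left(-3\right) N}{2} = - \frac{3 N}{2}$)
$\sqrt{h{\left(-12 - -52 \right)} - 18921} = \sqrt{- \frac{3 \left(-12 - -52\right)}{2} - 18921} = \sqrt{- \frac{3 \left(-12 + 52\right)}{2} - 18921} = \sqrt{\left(- \frac{3}{2}\right) 40 - 18921} = \sqrt{-60 - 18921} = \sqrt{-18981} = 3 i \sqrt{2109}$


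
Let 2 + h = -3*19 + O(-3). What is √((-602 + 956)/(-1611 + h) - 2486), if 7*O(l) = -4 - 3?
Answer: 2*I*√192836185/557 ≈ 49.862*I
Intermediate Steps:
O(l) = -1 (O(l) = (-4 - 3)/7 = (⅐)*(-7) = -1)
h = -60 (h = -2 + (-3*19 - 1) = -2 + (-57 - 1) = -2 - 58 = -60)
√((-602 + 956)/(-1611 + h) - 2486) = √((-602 + 956)/(-1611 - 60) - 2486) = √(354/(-1671) - 2486) = √(354*(-1/1671) - 2486) = √(-118/557 - 2486) = √(-1384820/557) = 2*I*√192836185/557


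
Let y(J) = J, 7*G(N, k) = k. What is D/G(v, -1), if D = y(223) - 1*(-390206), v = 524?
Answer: -2733003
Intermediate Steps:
G(N, k) = k/7
D = 390429 (D = 223 - 1*(-390206) = 223 + 390206 = 390429)
D/G(v, -1) = 390429/(((⅐)*(-1))) = 390429/(-⅐) = 390429*(-7) = -2733003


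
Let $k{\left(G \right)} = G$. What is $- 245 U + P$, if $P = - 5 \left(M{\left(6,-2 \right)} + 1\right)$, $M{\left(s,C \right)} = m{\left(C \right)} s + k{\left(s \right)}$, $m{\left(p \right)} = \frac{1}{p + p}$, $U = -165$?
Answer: $\frac{80795}{2} \approx 40398.0$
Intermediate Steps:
$m{\left(p \right)} = \frac{1}{2 p}$
$M{\left(s,C \right)} = s + \frac{s}{2 C}$ ($M{\left(s,C \right)} = \frac{1}{2 C} s + s = \frac{s}{2 C} + s = s + \frac{s}{2 C}$)
$P = - \frac{55}{2}$ ($P = - 5 \left(\left(6 + \frac{1}{2} \cdot 6 \frac{1}{-2}\right) + 1\right) = - 5 \left(\left(6 + \frac{1}{2} \cdot 6 \left(- \frac{1}{2}\right)\right) + 1\right) = - 5 \left(\left(6 - \frac{3}{2}\right) + 1\right) = - 5 \left(\frac{9}{2} + 1\right) = \left(-5\right) \frac{11}{2} = - \frac{55}{2} \approx -27.5$)
$- 245 U + P = \left(-245\right) \left(-165\right) - \frac{55}{2} = 40425 - \frac{55}{2} = \frac{80795}{2}$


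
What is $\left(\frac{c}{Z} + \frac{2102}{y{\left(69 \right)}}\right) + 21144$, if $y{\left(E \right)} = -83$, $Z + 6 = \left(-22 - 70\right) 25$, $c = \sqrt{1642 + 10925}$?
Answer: $\frac{1752850}{83} - \frac{\sqrt{12567}}{2306} \approx 21119.0$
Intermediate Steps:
$c = \sqrt{12567} \approx 112.1$
$Z = -2306$ ($Z = -6 + \left(-22 - 70\right) 25 = -6 - 2300 = -2306$)
$\left(\frac{c}{Z} + \frac{2102}{y{\left(69 \right)}}\right) + 21144 = \left(\frac{\sqrt{12567}}{-2306} + \frac{2102}{-83}\right) + 21144 = \left(\sqrt{12567} \left(- \frac{1}{2306}\right) + 2102 \left(- \frac{1}{83}\right)\right) + 21144 = \left(- \frac{\sqrt{12567}}{2306} - \frac{2102}{83}\right) + 21144 = \left(- \frac{2102}{83} - \frac{\sqrt{12567}}{2306}\right) + 21144 = \frac{1752850}{83} - \frac{\sqrt{12567}}{2306}$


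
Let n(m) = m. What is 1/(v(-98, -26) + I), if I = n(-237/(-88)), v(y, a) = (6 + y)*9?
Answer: -88/72627 ≈ -0.0012117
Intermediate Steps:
v(y, a) = 54 + 9*y
I = 237/88 (I = -237/(-88) = -237*(-1/88) = 237/88 ≈ 2.6932)
1/(v(-98, -26) + I) = 1/((54 + 9*(-98)) + 237/88) = 1/((54 - 882) + 237/88) = 1/(-828 + 237/88) = 1/(-72627/88) = -88/72627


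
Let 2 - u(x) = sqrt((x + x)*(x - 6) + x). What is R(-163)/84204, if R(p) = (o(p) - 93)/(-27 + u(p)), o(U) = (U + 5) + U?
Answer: -575/254043468 + 23*sqrt(54931)/254043468 ≈ 1.8956e-5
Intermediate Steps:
o(U) = 5 + 2*U (o(U) = (5 + U) + U = 5 + 2*U)
u(x) = 2 - sqrt(x + 2*x*(-6 + x)) (u(x) = 2 - sqrt((x + x)*(x - 6) + x) = 2 - sqrt((2*x)*(-6 + x) + x) = 2 - sqrt(2*x*(-6 + x) + x) = 2 - sqrt(x + 2*x*(-6 + x)))
R(p) = (-88 + 2*p)/(-25 - sqrt(p*(-11 + 2*p))) (R(p) = ((5 + 2*p) - 93)/(-27 + (2 - sqrt(p*(-11 + 2*p)))) = (-88 + 2*p)/(-25 - sqrt(p*(-11 + 2*p))))
R(-163)/84204 = (2*(44 - 1*(-163))/(25 + sqrt(-163*(-11 + 2*(-163)))))/84204 = (2*(44 + 163)/(25 + sqrt(-163*(-11 - 326))))*(1/84204) = (2*207/(25 + sqrt(-163*(-337))))*(1/84204) = (2*207/(25 + sqrt(54931)))*(1/84204) = (414/(25 + sqrt(54931)))*(1/84204) = 23/(4678*(25 + sqrt(54931)))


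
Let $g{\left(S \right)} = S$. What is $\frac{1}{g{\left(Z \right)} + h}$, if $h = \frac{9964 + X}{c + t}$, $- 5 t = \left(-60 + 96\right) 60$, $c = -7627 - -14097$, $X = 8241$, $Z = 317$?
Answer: $\frac{6038}{1932251} \approx 0.0031249$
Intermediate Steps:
$c = 6470$ ($c = -7627 + 14097 = 6470$)
$t = -432$ ($t = - \frac{\left(-60 + 96\right) 60}{5} = - \frac{36 \cdot 60}{5} = \left(- \frac{1}{5}\right) 2160 = -432$)
$h = \frac{18205}{6038}$ ($h = \frac{9964 + 8241}{6470 - 432} = \frac{18205}{6038} \approx 3.0151$)
$\frac{1}{g{\left(Z \right)} + h} = \frac{1}{317 + \frac{18205}{6038}} = \frac{1}{\frac{1932251}{6038}} = \frac{6038}{1932251}$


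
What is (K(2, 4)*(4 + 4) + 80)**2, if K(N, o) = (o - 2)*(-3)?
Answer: 1024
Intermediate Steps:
K(N, o) = 6 - 3*o (K(N, o) = (-2 + o)*(-3) = 6 - 3*o)
(K(2, 4)*(4 + 4) + 80)**2 = ((6 - 3*4)*(4 + 4) + 80)**2 = ((6 - 12)*8 + 80)**2 = (-6*8 + 80)**2 = (-48 + 80)**2 = 32**2 = 1024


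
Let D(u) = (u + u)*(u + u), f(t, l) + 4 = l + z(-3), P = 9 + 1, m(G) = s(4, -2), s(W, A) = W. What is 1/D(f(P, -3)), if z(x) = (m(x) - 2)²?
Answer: 1/36 ≈ 0.027778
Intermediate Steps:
m(G) = 4
P = 10
z(x) = 4 (z(x) = (4 - 2)² = 2² = 4)
f(t, l) = l (f(t, l) = -4 + (l + 4) = -4 + (4 + l) = l)
D(u) = 4*u² (D(u) = (2*u)*(2*u) = 4*u²)
1/D(f(P, -3)) = 1/(4*(-3)²) = 1/(4*9) = 1/36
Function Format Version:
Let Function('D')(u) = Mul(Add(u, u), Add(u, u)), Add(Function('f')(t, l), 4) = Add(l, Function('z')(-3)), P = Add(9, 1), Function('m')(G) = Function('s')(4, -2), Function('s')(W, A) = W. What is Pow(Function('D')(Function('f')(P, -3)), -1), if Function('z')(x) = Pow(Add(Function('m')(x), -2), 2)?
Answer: Rational(1, 36) ≈ 0.027778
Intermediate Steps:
Function('m')(G) = 4
P = 10
Function('z')(x) = 4 (Function('z')(x) = Pow(Add(4, -2), 2) = Pow(2, 2) = 4)
Function('f')(t, l) = l (Function('f')(t, l) = Add(-4, Add(l, 4)) = Add(-4, Add(4, l)) = l)
Function('D')(u) = Mul(4, Pow(u, 2)) (Function('D')(u) = Mul(Mul(2, u), Mul(2, u)) = Mul(4, Pow(u, 2)))
Pow(Function('D')(Function('f')(P, -3)), -1) = Pow(Mul(4, Pow(-3, 2)), -1) = Pow(Mul(4, 9), -1) = Pow(36, -1) = Rational(1, 36)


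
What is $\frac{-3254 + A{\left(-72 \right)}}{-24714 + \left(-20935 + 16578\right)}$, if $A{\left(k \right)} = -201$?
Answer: $\frac{3455}{29071} \approx 0.11885$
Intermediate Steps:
$\frac{-3254 + A{\left(-72 \right)}}{-24714 + \left(-20935 + 16578\right)} = \frac{-3254 - 201}{-24714 + \left(-20935 + 16578\right)} = - \frac{3455}{-24714 - 4357} = - \frac{3455}{-29071} = \left(-3455\right) \left(- \frac{1}{29071}\right) = \frac{3455}{29071}$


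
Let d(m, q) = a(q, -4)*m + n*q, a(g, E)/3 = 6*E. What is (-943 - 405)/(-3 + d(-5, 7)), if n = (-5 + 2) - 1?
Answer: -1348/329 ≈ -4.0973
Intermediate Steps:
a(g, E) = 18*E (a(g, E) = 3*(6*E) = 18*E)
n = -4 (n = -3 - 1 = -4)
d(m, q) = -72*m - 4*q (d(m, q) = (18*(-4))*m - 4*q = -72*m - 4*q)
(-943 - 405)/(-3 + d(-5, 7)) = (-943 - 405)/(-3 + (-72*(-5) - 4*7)) = -1348/(-3 + (360 - 28)) = -1348/(-3 + 332) = -1348/329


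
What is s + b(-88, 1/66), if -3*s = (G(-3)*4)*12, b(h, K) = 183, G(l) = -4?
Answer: 247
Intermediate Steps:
s = 64 (s = -(-4*4)*12/3 = -(-16)*12/3 = -⅓*(-192) = 64)
s + b(-88, 1/66) = 64 + 183 = 247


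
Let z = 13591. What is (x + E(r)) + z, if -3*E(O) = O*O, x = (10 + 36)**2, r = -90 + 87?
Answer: 15704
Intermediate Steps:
r = -3
x = 2116 (x = 46**2 = 2116)
E(O) = -O**2/3 (E(O) = -O*O/3 = -O**2/3)
(x + E(r)) + z = (2116 - 1/3*(-3)**2) + 13591 = (2116 - 1/3*9) + 13591 = (2116 - 3) + 13591 = 2113 + 13591 = 15704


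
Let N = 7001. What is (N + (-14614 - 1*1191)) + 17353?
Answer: 8549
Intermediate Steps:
(N + (-14614 - 1*1191)) + 17353 = (7001 + (-14614 - 1*1191)) + 17353 = (7001 + (-14614 - 1191)) + 17353 = (7001 - 15805) + 17353 = -8804 + 17353 = 8549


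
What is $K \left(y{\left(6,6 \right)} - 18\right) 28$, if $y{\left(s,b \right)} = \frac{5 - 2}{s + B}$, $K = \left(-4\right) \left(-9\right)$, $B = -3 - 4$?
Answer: $-21168$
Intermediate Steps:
$B = -7$ ($B = -3 - 4 = -7$)
$K = 36$
$y{\left(s,b \right)} = \frac{3}{-7 + s}$ ($y{\left(s,b \right)} = \frac{5 - 2}{s - 7} = \frac{3}{-7 + s}$)
$K \left(y{\left(6,6 \right)} - 18\right) 28 = 36 \left(\frac{3}{-7 + 6} - 18\right) 28 = 36 \left(\frac{3}{-1} - 18\right) 28 = 36 \left(3 \left(-1\right) - 18\right) 28 = 36 \left(-3 - 18\right) 28 = 36 \left(-21\right) 28 = \left(-756\right) 28 = -21168$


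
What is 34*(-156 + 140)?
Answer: -544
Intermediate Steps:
34*(-156 + 140) = 34*(-16) = -544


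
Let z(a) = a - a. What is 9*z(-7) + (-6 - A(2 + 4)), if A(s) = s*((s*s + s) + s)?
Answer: -294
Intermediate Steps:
z(a) = 0
A(s) = s*(s**2 + 2*s) (A(s) = s*((s**2 + s) + s) = s*((s + s**2) + s) = s*(s**2 + 2*s))
9*z(-7) + (-6 - A(2 + 4)) = 9*0 + (-6 - (2 + 4)**2*(2 + (2 + 4))) = 0 + (-6 - 6**2*(2 + 6)) = 0 + (-6 - 36*8) = 0 + (-6 - 1*288) = 0 + (-6 - 288) = 0 - 294 = -294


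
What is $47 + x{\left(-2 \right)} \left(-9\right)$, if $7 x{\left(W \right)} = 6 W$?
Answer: $\frac{437}{7} \approx 62.429$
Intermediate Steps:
$x{\left(W \right)} = \frac{6 W}{7}$
$47 + x{\left(-2 \right)} \left(-9\right) = 47 + \frac{6}{7} \left(-2\right) \left(-9\right) = 47 - - \frac{108}{7} = 47 + \frac{108}{7} = \frac{437}{7}$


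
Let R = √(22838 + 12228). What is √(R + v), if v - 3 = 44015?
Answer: √(44018 + √35066) ≈ 210.25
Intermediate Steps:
v = 44018 (v = 3 + 44015 = 44018)
R = √35066 ≈ 187.26
√(R + v) = √(√35066 + 44018) = √(44018 + √35066)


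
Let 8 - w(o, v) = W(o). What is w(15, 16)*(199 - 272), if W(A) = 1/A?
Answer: -8687/15 ≈ -579.13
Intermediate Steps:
W(A) = 1/A
w(o, v) = 8 - 1/o
w(15, 16)*(199 - 272) = (8 - 1/15)*(199 - 272) = (8 - 1*1/15)*(-73) = (8 - 1/15)*(-73) = (119/15)*(-73) = -8687/15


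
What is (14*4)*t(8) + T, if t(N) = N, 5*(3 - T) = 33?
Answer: 2222/5 ≈ 444.40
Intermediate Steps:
T = -18/5 (T = 3 - ⅕*33 = 3 - 33/5 = -18/5 ≈ -3.6000)
(14*4)*t(8) + T = (14*4)*8 - 18/5 = 56*8 - 18/5 = 448 - 18/5 = 2222/5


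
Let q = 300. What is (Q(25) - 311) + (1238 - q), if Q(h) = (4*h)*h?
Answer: 3127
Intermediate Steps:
Q(h) = 4*h²
(Q(25) - 311) + (1238 - q) = (4*25² - 311) + (1238 - 1*300) = (4*625 - 311) + (1238 - 300) = (2500 - 311) + 938 = 2189 + 938 = 3127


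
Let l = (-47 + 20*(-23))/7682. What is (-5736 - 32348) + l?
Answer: -292561795/7682 ≈ -38084.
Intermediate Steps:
l = -507/7682 (l = (-47 - 460)*(1/7682) = -507*1/7682 = -507/7682 ≈ -0.065998)
(-5736 - 32348) + l = (-5736 - 32348) - 507/7682 = -38084 - 507/7682 = -292561795/7682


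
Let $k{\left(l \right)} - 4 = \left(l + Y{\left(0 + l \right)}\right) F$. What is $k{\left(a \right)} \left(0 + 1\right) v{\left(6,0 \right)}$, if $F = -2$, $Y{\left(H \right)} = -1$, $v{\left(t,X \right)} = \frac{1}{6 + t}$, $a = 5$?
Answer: $- \frac{1}{3} \approx -0.33333$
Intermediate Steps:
$k{\left(l \right)} = 6 - 2 l$ ($k{\left(l \right)} = 4 + \left(l - 1\right) \left(-2\right) = 4 + \left(-1 + l\right) \left(-2\right) = 4 - \left(-2 + 2 l\right) = 6 - 2 l$)
$k{\left(a \right)} \left(0 + 1\right) v{\left(6,0 \right)} = \frac{\left(6 - 10\right) \left(0 + 1\right)}{6 + 6} = \frac{\left(6 - 10\right) 1}{12} = \left(-4\right) 1 \cdot \frac{1}{12} = \left(-4\right) \frac{1}{12} = - \frac{1}{3}$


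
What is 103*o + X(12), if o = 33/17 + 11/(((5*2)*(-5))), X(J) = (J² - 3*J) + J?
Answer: 252689/850 ≈ 297.28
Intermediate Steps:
X(J) = J² - 2*J
o = 1463/850 (o = 33*(1/17) + 11/((10*(-5))) = 33/17 + 11/(-50) = 33/17 + 11*(-1/50) = 33/17 - 11/50 = 1463/850 ≈ 1.7212)
103*o + X(12) = 103*(1463/850) + 12*(-2 + 12) = 150689/850 + 12*10 = 150689/850 + 120 = 252689/850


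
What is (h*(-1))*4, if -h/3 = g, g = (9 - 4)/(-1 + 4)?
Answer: 20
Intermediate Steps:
g = 5/3 ≈ 1.6667
h = -5 (h = -3*5/3 = -5)
(h*(-1))*4 = -5*(-1)*4 = 5*4 = 20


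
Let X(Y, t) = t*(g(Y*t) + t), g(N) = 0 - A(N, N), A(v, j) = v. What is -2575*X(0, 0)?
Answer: 0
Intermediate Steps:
g(N) = -N (g(N) = 0 - N = -N)
X(Y, t) = t*(t - Y*t) (X(Y, t) = t*(-Y*t + t) = t*(t - Y*t))
-2575*X(0, 0) = -2575*0²*(1 - 1*0) = -0*(1 + 0) = -0 = -2575*0 = 0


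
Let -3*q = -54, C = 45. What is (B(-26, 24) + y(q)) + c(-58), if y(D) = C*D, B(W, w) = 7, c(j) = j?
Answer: 759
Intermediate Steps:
q = 18 (q = -1/3*(-54) = 18)
y(D) = 45*D
(B(-26, 24) + y(q)) + c(-58) = (7 + 45*18) - 58 = (7 + 810) - 58 = 817 - 58 = 759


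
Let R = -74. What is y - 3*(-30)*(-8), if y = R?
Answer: -794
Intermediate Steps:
y = -74
y - 3*(-30)*(-8) = -74 - 3*(-30)*(-8) = -74 + 90*(-8) = -74 - 720 = -794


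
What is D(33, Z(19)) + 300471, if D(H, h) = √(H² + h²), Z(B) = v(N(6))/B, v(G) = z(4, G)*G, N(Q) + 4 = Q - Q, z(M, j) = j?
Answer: 300471 + √393385/19 ≈ 3.0050e+5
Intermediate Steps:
N(Q) = -4 (N(Q) = -4 + (Q - Q) = -4 + 0 = -4)
v(G) = G² (v(G) = G*G = G²)
Z(B) = 16/B (Z(B) = (-4)²/B = 16/B)
D(33, Z(19)) + 300471 = √(33² + (16/19)²) + 300471 = √(1089 + (16*(1/19))²) + 300471 = √(1089 + (16/19)²) + 300471 = √(1089 + 256/361) + 300471 = √(393385/361) + 300471 = √393385/19 + 300471 = 300471 + √393385/19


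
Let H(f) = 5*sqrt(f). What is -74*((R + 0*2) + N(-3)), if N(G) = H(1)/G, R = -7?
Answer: 1924/3 ≈ 641.33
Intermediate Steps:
N(G) = 5/G (N(G) = (5*sqrt(1))/G = (5*1)/G = 5/G)
-74*((R + 0*2) + N(-3)) = -74*((-7 + 0*2) + 5/(-3)) = -74*((-7 + 0) + 5*(-1/3)) = -74*(-7 - 5/3) = -74*(-26/3) = 1924/3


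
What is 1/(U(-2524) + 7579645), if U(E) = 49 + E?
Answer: 1/7577170 ≈ 1.3198e-7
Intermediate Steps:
1/(U(-2524) + 7579645) = 1/((49 - 2524) + 7579645) = 1/(-2475 + 7579645) = 1/7577170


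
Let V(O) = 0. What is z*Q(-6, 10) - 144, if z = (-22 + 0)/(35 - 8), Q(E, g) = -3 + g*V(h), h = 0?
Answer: -1274/9 ≈ -141.56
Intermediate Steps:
Q(E, g) = -3 (Q(E, g) = -3 + g*0 = -3 + 0 = -3)
z = -22/27 ≈ -0.81481
z*Q(-6, 10) - 144 = -22/27*(-3) - 144 = 22/9 - 144 = -1274/9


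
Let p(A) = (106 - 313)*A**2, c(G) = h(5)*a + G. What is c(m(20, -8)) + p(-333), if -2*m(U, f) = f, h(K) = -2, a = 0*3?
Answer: -22954019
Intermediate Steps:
a = 0
m(U, f) = -f/2
c(G) = G (c(G) = -2*0 + G = 0 + G = G)
p(A) = -207*A**2
c(m(20, -8)) + p(-333) = -1/2*(-8) - 207*(-333)**2 = 4 - 207*110889 = 4 - 22954023 = -22954019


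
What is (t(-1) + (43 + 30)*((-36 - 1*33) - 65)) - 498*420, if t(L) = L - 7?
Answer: -218950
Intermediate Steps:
t(L) = -7 + L
(t(-1) + (43 + 30)*((-36 - 1*33) - 65)) - 498*420 = ((-7 - 1) + (43 + 30)*((-36 - 1*33) - 65)) - 498*420 = (-8 + 73*((-36 - 33) - 65)) - 209160 = (-8 + 73*(-69 - 65)) - 209160 = (-8 + 73*(-134)) - 209160 = (-8 - 9782) - 209160 = -9790 - 209160 = -218950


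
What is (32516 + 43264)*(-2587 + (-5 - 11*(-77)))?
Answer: -132236100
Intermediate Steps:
(32516 + 43264)*(-2587 + (-5 - 11*(-77))) = 75780*(-2587 + (-5 + 847)) = 75780*(-2587 + 842) = 75780*(-1745) = -132236100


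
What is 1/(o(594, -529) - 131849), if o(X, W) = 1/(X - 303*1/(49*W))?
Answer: -15397377/2030128734152 ≈ -7.5844e-6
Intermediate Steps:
o(X, W) = 1/(X - 303/(49*W))
1/(o(594, -529) - 131849) = 1/(49*(-529)/(-303 + 49*(-529)*594) - 131849) = 1/(49*(-529)/(-303 - 15397074) - 131849) = 1/(49*(-529)/(-15397377) - 131849) = 1/(49*(-529)*(-1/15397377) - 131849) = 1/(25921/15397377 - 131849) = 1/(-2030128734152/15397377) = -15397377/2030128734152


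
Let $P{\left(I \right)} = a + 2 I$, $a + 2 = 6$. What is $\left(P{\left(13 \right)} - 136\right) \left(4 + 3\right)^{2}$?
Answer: $-5194$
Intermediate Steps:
$a = 4$ ($a = -2 + 6 = 4$)
$P{\left(I \right)} = 4 + 2 I$
$\left(P{\left(13 \right)} - 136\right) \left(4 + 3\right)^{2} = \left(\left(4 + 2 \cdot 13\right) - 136\right) \left(4 + 3\right)^{2} = \left(\left(4 + 26\right) - 136\right) 7^{2} = \left(30 - 136\right) 49 = \left(-106\right) 49 = -5194$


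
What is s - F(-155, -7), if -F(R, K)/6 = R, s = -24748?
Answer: -25678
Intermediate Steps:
F(R, K) = -6*R
s - F(-155, -7) = -24748 - (-6)*(-155) = -24748 - 1*930 = -24748 - 930 = -25678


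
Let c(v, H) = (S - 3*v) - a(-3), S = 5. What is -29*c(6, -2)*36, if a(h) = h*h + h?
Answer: 19836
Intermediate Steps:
a(h) = h + h**2 (a(h) = h**2 + h = h + h**2)
c(v, H) = -1 - 3*v (c(v, H) = (5 - 3*v) - (-3)*(1 - 3) = (5 - 3*v) - (-3)*(-2) = (5 - 3*v) - 1*6 = (5 - 3*v) - 6 = -1 - 3*v)
-29*c(6, -2)*36 = -29*(-1 - 3*6)*36 = -29*(-1 - 18)*36 = -29*(-19)*36 = 551*36 = 19836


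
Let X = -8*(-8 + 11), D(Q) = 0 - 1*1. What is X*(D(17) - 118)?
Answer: 2856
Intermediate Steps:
D(Q) = -1 (D(Q) = 0 - 1 = -1)
X = -24 (X = -8*3 = -24)
X*(D(17) - 118) = -24*(-1 - 118) = -24*(-119) = 2856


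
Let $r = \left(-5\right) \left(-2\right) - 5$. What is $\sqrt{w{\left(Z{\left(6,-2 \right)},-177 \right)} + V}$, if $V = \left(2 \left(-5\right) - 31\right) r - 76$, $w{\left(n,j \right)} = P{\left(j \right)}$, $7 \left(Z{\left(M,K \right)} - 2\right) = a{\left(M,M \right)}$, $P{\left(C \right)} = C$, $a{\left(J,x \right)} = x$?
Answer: $i \sqrt{458} \approx 21.401 i$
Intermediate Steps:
$r = 5$ ($r = 10 - 5 = 5$)
$Z{\left(M,K \right)} = 2 + \frac{M}{7}$
$w{\left(n,j \right)} = j$
$V = -281$ ($V = \left(2 \left(-5\right) - 31\right) 5 - 76 = \left(-10 - 31\right) 5 - 76 = \left(-41\right) 5 - 76 = -205 - 76 = -281$)
$\sqrt{w{\left(Z{\left(6,-2 \right)},-177 \right)} + V} = \sqrt{-177 - 281} = \sqrt{-458} = i \sqrt{458}$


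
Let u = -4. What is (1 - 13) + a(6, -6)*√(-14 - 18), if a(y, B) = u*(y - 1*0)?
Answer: -12 - 96*I*√2 ≈ -12.0 - 135.76*I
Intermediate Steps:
a(y, B) = -4*y (a(y, B) = -4*(y - 1*0) = -4*(y + 0) = -4*y)
(1 - 13) + a(6, -6)*√(-14 - 18) = (1 - 13) + (-4*6)*√(-14 - 18) = -12 - 96*I*√2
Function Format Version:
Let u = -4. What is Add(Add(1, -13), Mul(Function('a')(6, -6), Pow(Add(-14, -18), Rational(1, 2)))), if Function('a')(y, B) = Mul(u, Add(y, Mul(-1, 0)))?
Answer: Add(-12, Mul(-96, I, Pow(2, Rational(1, 2)))) ≈ Add(-12.000, Mul(-135.76, I))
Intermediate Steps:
Function('a')(y, B) = Mul(-4, y) (Function('a')(y, B) = Mul(-4, Add(y, Mul(-1, 0))) = Mul(-4, Add(y, 0)) = Mul(-4, y))
Add(Add(1, -13), Mul(Function('a')(6, -6), Pow(Add(-14, -18), Rational(1, 2)))) = Add(Add(1, -13), Mul(Mul(-4, 6), Pow(Add(-14, -18), Rational(1, 2)))) = Add(-12, Mul(-24, Pow(-32, Rational(1, 2)))) = Add(-12, Mul(-24, Mul(4, I, Pow(2, Rational(1, 2))))) = Add(-12, Mul(-96, I, Pow(2, Rational(1, 2))))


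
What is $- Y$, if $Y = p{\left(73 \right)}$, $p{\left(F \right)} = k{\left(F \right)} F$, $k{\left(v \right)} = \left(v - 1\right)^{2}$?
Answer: $-378432$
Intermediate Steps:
$k{\left(v \right)} = \left(-1 + v\right)^{2}$
$p{\left(F \right)} = F \left(-1 + F\right)^{2}$ ($p{\left(F \right)} = \left(-1 + F\right)^{2} F = F \left(-1 + F\right)^{2}$)
$Y = 378432$ ($Y = 73 \left(-1 + 73\right)^{2} = 73 \cdot 72^{2} = 73 \cdot 5184 = 378432$)
$- Y = \left(-1\right) 378432 = -378432$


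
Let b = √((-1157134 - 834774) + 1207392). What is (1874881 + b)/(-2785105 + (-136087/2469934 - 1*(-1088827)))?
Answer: -4630832327854/4189694841739 - 4939868*I*√196129/4189694841739 ≈ -1.1053 - 0.00052216*I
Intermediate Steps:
b = 2*I*√196129 (b = √(-1991908 + 1207392) = √(-784516) = 2*I*√196129 ≈ 885.73*I)
(1874881 + b)/(-2785105 + (-136087/2469934 - 1*(-1088827))) = (1874881 + 2*I*√196129)/(-2785105 + (-136087/2469934 - 1*(-1088827))) = (1874881 + 2*I*√196129)/(-2785105 + (-136087*1/2469934 + 1088827)) = (1874881 + 2*I*√196129)/(-2785105 + (-136087/2469934 + 1088827)) = (1874881 + 2*I*√196129)/(-2785105 + 2689330691331/2469934) = (1874881 + 2*I*√196129)/(-4189694841739/2469934) = (1874881 + 2*I*√196129)*(-2469934/4189694841739) = -4630832327854/4189694841739 - 4939868*I*√196129/4189694841739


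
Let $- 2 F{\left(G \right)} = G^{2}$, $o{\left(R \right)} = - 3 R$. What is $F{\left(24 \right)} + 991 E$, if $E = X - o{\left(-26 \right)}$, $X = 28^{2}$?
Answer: $699358$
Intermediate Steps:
$F{\left(G \right)} = - \frac{G^{2}}{2}$
$X = 784$
$E = 706$ ($E = 784 - \left(-3\right) \left(-26\right) = 784 - 78 = 706$)
$F{\left(24 \right)} + 991 E = - \frac{24^{2}}{2} + 991 \cdot 706 = \left(- \frac{1}{2}\right) 576 + 699646 = -288 + 699646 = 699358$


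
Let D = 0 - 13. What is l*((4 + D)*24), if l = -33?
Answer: 7128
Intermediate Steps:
D = -13
l*((4 + D)*24) = -33*(4 - 13)*24 = -(-297)*24 = -33*(-216) = 7128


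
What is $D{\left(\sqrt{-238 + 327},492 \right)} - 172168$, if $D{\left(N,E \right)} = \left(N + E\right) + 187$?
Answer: $-171489 + \sqrt{89} \approx -1.7148 \cdot 10^{5}$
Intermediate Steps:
$D{\left(N,E \right)} = 187 + E + N$ ($D{\left(N,E \right)} = \left(E + N\right) + 187 = 187 + E + N$)
$D{\left(\sqrt{-238 + 327},492 \right)} - 172168 = \left(187 + 492 + \sqrt{-238 + 327}\right) - 172168 = \left(187 + 492 + \sqrt{89}\right) - 172168 = \left(679 + \sqrt{89}\right) - 172168 = -171489 + \sqrt{89}$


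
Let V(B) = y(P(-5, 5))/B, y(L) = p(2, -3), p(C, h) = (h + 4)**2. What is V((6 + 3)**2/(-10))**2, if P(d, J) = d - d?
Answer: 100/6561 ≈ 0.015242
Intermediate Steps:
P(d, J) = 0
p(C, h) = (4 + h)**2
y(L) = 1 (y(L) = (4 - 3)**2 = 1**2 = 1)
V(B) = 1/B
V((6 + 3)**2/(-10))**2 = (1/((6 + 3)**2/(-10)))**2 = (1/(9**2*(-1/10)))**2 = (1/(81*(-1/10)))**2 = (1/(-81/10))**2 = (-10/81)**2 = 100/6561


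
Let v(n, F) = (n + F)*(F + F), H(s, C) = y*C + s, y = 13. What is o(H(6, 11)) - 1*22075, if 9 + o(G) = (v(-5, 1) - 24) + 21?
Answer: -22095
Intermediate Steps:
H(s, C) = s + 13*C (H(s, C) = 13*C + s = s + 13*C)
v(n, F) = 2*F*(F + n) (v(n, F) = (F + n)*(2*F) = 2*F*(F + n))
o(G) = -20 (o(G) = -9 + ((2*1*(1 - 5) - 24) + 21) = -9 + ((2*1*(-4) - 24) + 21) = -9 + ((-8 - 24) + 21) = -9 + (-32 + 21) = -9 - 11 = -20)
o(H(6, 11)) - 1*22075 = -20 - 1*22075 = -20 - 22075 = -22095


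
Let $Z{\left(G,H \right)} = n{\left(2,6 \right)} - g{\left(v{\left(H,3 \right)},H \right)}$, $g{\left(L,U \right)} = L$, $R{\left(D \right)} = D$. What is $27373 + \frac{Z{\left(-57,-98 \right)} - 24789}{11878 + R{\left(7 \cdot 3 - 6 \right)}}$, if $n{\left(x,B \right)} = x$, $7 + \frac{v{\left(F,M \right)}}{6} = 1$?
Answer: $\frac{325522338}{11893} \approx 27371.0$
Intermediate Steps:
$v{\left(F,M \right)} = -36$ ($v{\left(F,M \right)} = -42 + 6 \cdot 1 = -42 + 6 = -36$)
$Z{\left(G,H \right)} = 38$ ($Z{\left(G,H \right)} = 2 - -36 = 2 + 36 = 38$)
$27373 + \frac{Z{\left(-57,-98 \right)} - 24789}{11878 + R{\left(7 \cdot 3 - 6 \right)}} = 27373 + \frac{38 - 24789}{11878 + \left(7 \cdot 3 - 6\right)} = 27373 - \frac{24751}{11878 + \left(21 - 6\right)} = 27373 - \frac{24751}{11878 + 15} = 27373 - \frac{24751}{11893} = \frac{325522338}{11893}$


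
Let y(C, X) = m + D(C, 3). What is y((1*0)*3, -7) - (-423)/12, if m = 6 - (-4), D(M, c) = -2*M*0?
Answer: 181/4 ≈ 45.250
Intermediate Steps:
D(M, c) = 0
m = 10 (m = 6 - 1*(-4) = 6 + 4 = 10)
y(C, X) = 10 (y(C, X) = 10 + 0 = 10)
y((1*0)*3, -7) - (-423)/12 = 10 - (-423)/12 = 10 - 47*(-3/4) = 10 + 141/4 = 181/4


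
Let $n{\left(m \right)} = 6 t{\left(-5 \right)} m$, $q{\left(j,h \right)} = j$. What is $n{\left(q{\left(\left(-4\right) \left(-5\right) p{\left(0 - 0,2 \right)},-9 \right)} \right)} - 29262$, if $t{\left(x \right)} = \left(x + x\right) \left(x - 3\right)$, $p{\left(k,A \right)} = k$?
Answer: $-29262$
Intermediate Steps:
$t{\left(x \right)} = 2 x \left(-3 + x\right)$
$n{\left(m \right)} = 480 m$ ($n{\left(m \right)} = 6 \cdot 2 \left(-5\right) \left(-3 - 5\right) m = 6 \cdot 2 \left(-5\right) \left(-8\right) m = 6 \cdot 80 m = 480 m$)
$n{\left(q{\left(\left(-4\right) \left(-5\right) p{\left(0 - 0,2 \right)},-9 \right)} \right)} - 29262 = 480 \left(-4\right) \left(-5\right) \left(0 - 0\right) - 29262 = 480 \cdot 20 \left(0 + 0\right) - 29262 = 480 \cdot 20 \cdot 0 - 29262 = 480 \cdot 0 - 29262 = 0 - 29262 = -29262$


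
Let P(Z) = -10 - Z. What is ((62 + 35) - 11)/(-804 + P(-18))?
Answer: -43/398 ≈ -0.10804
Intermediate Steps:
((62 + 35) - 11)/(-804 + P(-18)) = ((62 + 35) - 11)/(-804 + (-10 - 1*(-18))) = (97 - 11)/(-804 + (-10 + 18)) = 86/(-804 + 8) = 86/(-796) = -1/796*86 = -43/398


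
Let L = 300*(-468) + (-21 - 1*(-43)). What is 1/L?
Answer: -1/140378 ≈ -7.1236e-6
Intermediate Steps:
L = -140378 (L = -140400 + (-21 + 43) = -140400 + 22 = -140378)
1/L = 1/(-140378) = -1/140378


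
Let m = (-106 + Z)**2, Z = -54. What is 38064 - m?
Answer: 12464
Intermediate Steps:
m = 25600 (m = (-106 - 54)**2 = (-160)**2 = 25600)
38064 - m = 38064 - 1*25600 = 38064 - 25600 = 12464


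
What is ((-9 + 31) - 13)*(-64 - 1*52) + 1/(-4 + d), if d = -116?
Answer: -125281/120 ≈ -1044.0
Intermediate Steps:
((-9 + 31) - 13)*(-64 - 1*52) + 1/(-4 + d) = ((-9 + 31) - 13)*(-64 - 1*52) + 1/(-4 - 116) = (22 - 13)*(-64 - 52) + 1/(-120) = 9*(-116) - 1/120 = -1044 - 1/120 = -125281/120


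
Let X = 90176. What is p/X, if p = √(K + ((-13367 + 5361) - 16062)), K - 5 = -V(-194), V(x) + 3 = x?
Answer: I*√23866/90176 ≈ 0.0017132*I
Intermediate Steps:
V(x) = -3 + x
K = 202 (K = 5 - (-3 - 194) = 5 - 1*(-197) = 5 + 197 = 202)
p = I*√23866 (p = √(202 + ((-13367 + 5361) - 16062)) = √(202 + (-8006 - 16062)) = √(202 - 24068) = √(-23866) = I*√23866 ≈ 154.49*I)
p/X = (I*√23866)/90176 = (I*√23866)*(1/90176) = I*√23866/90176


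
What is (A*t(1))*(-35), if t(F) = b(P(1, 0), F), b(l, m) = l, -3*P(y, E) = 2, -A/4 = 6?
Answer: -560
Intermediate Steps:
A = -24 (A = -4*6 = -24)
P(y, E) = -⅔ (P(y, E) = -⅓*2 = -⅔)
t(F) = -⅔
(A*t(1))*(-35) = -24*(-⅔)*(-35) = 16*(-35) = -560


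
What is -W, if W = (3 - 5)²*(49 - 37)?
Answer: -48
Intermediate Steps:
W = 48 (W = (-2)²*12 = 4*12 = 48)
-W = -1*48 = -48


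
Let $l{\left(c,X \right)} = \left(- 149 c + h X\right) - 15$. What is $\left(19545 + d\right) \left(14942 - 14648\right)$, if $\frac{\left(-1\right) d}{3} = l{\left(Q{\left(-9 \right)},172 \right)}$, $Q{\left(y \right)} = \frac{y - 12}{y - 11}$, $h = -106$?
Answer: $\frac{219780729}{10} \approx 2.1978 \cdot 10^{7}$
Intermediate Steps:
$Q{\left(y \right)} = \frac{-12 + y}{-11 + y}$
$l{\left(c,X \right)} = -15 - 149 c - 106 X$ ($l{\left(c,X \right)} = \left(- 149 c - 106 X\right) - 15 = -15 - 149 c - 106 X$)
$d = \frac{1104207}{20}$ ($d = - 3 \left(-15 - 149 \frac{-12 - 9}{-11 - 9} - 18232\right) = - 3 \left(-15 - 149 \frac{1}{-20} \left(-21\right) - 18232\right) = - 3 \left(-15 - 149 \left(\left(- \frac{1}{20}\right) \left(-21\right)\right) - 18232\right) = - 3 \left(-15 - \frac{3129}{20} - 18232\right) = \left(-3\right) \left(- \frac{368069}{20}\right) = \frac{1104207}{20} \approx 55210.0$)
$\left(19545 + d\right) \left(14942 - 14648\right) = \left(19545 + \frac{1104207}{20}\right) \left(14942 - 14648\right) = \frac{1495107}{20} \cdot 294 = \frac{219780729}{10}$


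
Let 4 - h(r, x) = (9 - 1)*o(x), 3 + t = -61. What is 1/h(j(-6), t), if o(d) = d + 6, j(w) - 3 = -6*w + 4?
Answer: 1/468 ≈ 0.0021368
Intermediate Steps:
t = -64 (t = -3 - 61 = -64)
j(w) = 7 - 6*w (j(w) = 3 + (-6*w + 4) = 3 + (4 - 6*w) = 7 - 6*w)
o(d) = 6 + d
h(r, x) = -44 - 8*x (h(r, x) = 4 - (9 - 1)*(6 + x) = 4 - 8*(6 + x) = 4 - (48 + 8*x) = 4 + (-48 - 8*x) = -44 - 8*x)
1/h(j(-6), t) = 1/(-44 - 8*(-64)) = 1/(-44 + 512) = 1/468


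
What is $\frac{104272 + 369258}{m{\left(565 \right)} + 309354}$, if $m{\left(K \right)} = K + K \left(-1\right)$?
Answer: $\frac{236765}{154677} \approx 1.5307$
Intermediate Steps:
$m{\left(K \right)} = 0$ ($m{\left(K \right)} = K - K = 0$)
$\frac{104272 + 369258}{m{\left(565 \right)} + 309354} = \frac{104272 + 369258}{0 + 309354} = \frac{473530}{309354} = 473530 \cdot \frac{1}{309354} = \frac{236765}{154677}$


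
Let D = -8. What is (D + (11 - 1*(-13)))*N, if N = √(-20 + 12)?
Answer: 32*I*√2 ≈ 45.255*I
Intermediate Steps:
N = 2*I*√2 (N = √(-8) = 2*I*√2 ≈ 2.8284*I)
(D + (11 - 1*(-13)))*N = (-8 + (11 - 1*(-13)))*(2*I*√2) = (-8 + (11 + 13))*(2*I*√2) = (-8 + 24)*(2*I*√2) = 16*(2*I*√2) = 32*I*√2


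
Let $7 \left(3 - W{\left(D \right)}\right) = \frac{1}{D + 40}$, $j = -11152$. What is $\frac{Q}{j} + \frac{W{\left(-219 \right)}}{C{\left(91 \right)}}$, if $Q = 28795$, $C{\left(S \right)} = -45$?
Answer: $- \frac{333107519}{125761104} \approx -2.6487$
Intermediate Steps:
$W{\left(D \right)} = 3 - \frac{1}{7 \left(40 + D\right)}$ ($W{\left(D \right)} = 3 - \frac{1}{7 \left(D + 40\right)} = 3 - \frac{1}{7 \left(40 + D\right)}$)
$\frac{Q}{j} + \frac{W{\left(-219 \right)}}{C{\left(91 \right)}} = \frac{28795}{-11152} + \frac{\frac{1}{7} \frac{1}{40 - 219} \left(839 + 21 \left(-219\right)\right)}{-45} = 28795 \left(- \frac{1}{11152}\right) + \frac{839 - 4599}{7 \left(-179\right)} \left(- \frac{1}{45}\right) = - \frac{28795}{11152} + \frac{1}{7} \left(- \frac{1}{179}\right) \left(-3760\right) \left(- \frac{1}{45}\right) = - \frac{28795}{11152} + \frac{3760}{1253} \left(- \frac{1}{45}\right) = - \frac{28795}{11152} - \frac{752}{11277} = - \frac{333107519}{125761104}$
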